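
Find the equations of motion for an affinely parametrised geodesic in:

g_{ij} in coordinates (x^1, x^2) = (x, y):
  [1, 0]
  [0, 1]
Geodesic equation: d^2x^k/dλ^2 + Γ^k_{ij} (dx^i/dλ)(dx^j/dλ) = 0.
All Christoffel symbols vanish, so the geodesics are straight lines:
d^2x/dλ^2 = 0
d^2y/dλ^2 = 0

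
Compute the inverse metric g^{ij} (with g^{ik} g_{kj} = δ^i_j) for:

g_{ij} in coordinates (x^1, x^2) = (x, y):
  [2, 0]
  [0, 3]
The metric is diagonal, so g^{ij} is diagonal with entries 1/g_{ii}: diag(1/2, 1/3).
g^{ij}:
  [1/2, 0]
  [0, 1/3]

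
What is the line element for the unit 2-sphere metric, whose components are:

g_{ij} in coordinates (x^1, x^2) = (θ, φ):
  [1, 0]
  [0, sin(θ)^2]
ds^2 = g_{ij} dx^i dx^j; only the non-zero components contribute.
ds^2 = dθ^2 + sin(θ)^2 dφ^2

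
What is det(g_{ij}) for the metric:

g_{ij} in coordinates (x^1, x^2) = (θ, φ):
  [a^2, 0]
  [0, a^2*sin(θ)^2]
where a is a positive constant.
For a 2×2 metric: det(g) = g_{11}·g_{22} - g_{12}·g_{21}
= (a^2)·(a^2*sin(θ)^2) - (0)·(0)
= a^4*sin(θ)^2 - 0
det(g) = a^4*sin(θ)^2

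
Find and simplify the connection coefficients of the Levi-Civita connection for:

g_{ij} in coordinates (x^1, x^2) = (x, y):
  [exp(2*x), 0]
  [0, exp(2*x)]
Using Γ^k_{ij} = (1/2) g^{km} (∂_i g_{mj} + ∂_j g_{mi} - ∂_m g_{ij}); the metric is diagonal, so only the m = k term contributes.
Non-zero symbols (using the symmetry Γ^k_{ij} = Γ^k_{ji}):
Γ^x_{x x} = (1/2) g^{xx} (∂_x g_{xx} + ∂_x g_{xx} - ∂_x g_{xx}) = (1/2)(exp(-2*x))((2*exp(2*x)) + (2*exp(2*x)) - (2*exp(2*x))) = 1
Γ^x_{y y} = (1/2) g^{xx} (∂_y g_{xy} + ∂_y g_{xy} - ∂_x g_{yy}) = (1/2)(exp(-2*x))((0) + (0) - (2*exp(2*x))) = -1
Γ^y_{x y} = (1/2) g^{yy} (∂_x g_{yy} + ∂_y g_{yx} - ∂_y g_{xy}) = (1/2)(exp(-2*x))((2*exp(2*x)) + (0) - (0)) = 1
All other Christoffel symbols are zero.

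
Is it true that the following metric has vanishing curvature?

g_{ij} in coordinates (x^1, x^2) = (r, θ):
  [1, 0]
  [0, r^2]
Non-zero Christoffel symbols:
Γ^r_{θ θ} = -r
Γ^θ_{r θ} = 1/r
Ricci tensor: R_{rr} = 0, R_{rθ} = 0, R_{θθ} = 0
All R_{ij} vanish; in 2 dimensions the Riemann tensor is fully determined by the Ricci tensor, so R^i_{jkl} = 0: the metric is flat (curvilinear coordinates on flat space).
Yes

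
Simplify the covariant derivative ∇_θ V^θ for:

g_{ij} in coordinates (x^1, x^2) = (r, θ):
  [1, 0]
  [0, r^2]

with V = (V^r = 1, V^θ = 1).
Non-zero Christoffel symbols:
Γ^r_{θ θ} = -r
Γ^θ_{r θ} = 1/r
∇_θ V^θ = ∂_θ V^θ + Γ^θ_{θ j} V^j
  = (0) + (1/r)(1) + (0)(1)
  = 1/r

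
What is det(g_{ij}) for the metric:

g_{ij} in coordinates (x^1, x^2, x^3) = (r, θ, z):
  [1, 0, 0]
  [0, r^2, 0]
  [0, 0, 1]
Diagonal metric: det(g) = g_{11}·g_{22}·g_{33}
= (1)·(r^2)·(1)
det(g) = r^2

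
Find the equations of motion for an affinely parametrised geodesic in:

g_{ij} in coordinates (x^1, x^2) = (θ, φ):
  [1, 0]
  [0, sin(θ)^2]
Geodesic equation: d^2x^k/dλ^2 + Γ^k_{ij} (dx^i/dλ)(dx^j/dλ) = 0.
Non-zero Christoffel symbols:
Γ^θ_{φ φ} = -sin(2*θ)/2
Γ^φ_{θ φ} = 1/tan(θ)
Substituting (the symmetric pair Γ^k_{ij}, Γ^k_{ji} combines into a factor 2):
d^2θ/dλ^2 - (sin(2*θ)/2) (dφ/dλ)^2 = 0
d^2φ/dλ^2 + (2/tan(θ)) (dθ/dλ)(dφ/dλ) = 0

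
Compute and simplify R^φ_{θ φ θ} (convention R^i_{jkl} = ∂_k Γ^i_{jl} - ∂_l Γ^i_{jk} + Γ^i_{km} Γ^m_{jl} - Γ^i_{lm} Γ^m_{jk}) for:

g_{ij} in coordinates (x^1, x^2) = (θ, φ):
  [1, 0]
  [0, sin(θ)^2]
Non-zero Christoffel symbols (Γ^k_{ij} = Γ^k_{ji}):
Γ^θ_{φ φ} = -sin(2*θ)/2
Γ^φ_{θ φ} = 1/tan(θ)
R^φ_{θ φ θ} = ∂_φ Γ^φ_{θ θ} - ∂_θ Γ^φ_{θ φ} + Γ^φ_{φ m} Γ^m_{θ θ} - Γ^φ_{θ m} Γ^m_{θ φ}
  = (0) - (-1/sin(θ)^2) + (0) - (1/tan(θ)^2) = 1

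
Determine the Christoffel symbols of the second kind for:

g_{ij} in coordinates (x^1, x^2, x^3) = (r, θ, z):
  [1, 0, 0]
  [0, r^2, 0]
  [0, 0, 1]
Using Γ^k_{ij} = (1/2) g^{km} (∂_i g_{mj} + ∂_j g_{mi} - ∂_m g_{ij}); the metric is diagonal, so only the m = k term contributes.
Non-zero symbols (using the symmetry Γ^k_{ij} = Γ^k_{ji}):
Γ^r_{θ θ} = (1/2) g^{rr} (∂_θ g_{rθ} + ∂_θ g_{rθ} - ∂_r g_{θθ}) = (1/2)(1)((0) + (0) - (2*r)) = -r
Γ^θ_{r θ} = (1/2) g^{θθ} (∂_r g_{θθ} + ∂_θ g_{θr} - ∂_θ g_{rθ}) = (1/2)(1/r^2)((2*r) + (0) - (0)) = 1/r
All other Christoffel symbols are zero.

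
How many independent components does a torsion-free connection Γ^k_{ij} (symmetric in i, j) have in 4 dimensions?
Γ^k_{ij} has n choices for the upper index and n(n+1)/2 independent symmetric lower index pairs.
Total = 4 × 4×5/2 = 4 × 10 = 40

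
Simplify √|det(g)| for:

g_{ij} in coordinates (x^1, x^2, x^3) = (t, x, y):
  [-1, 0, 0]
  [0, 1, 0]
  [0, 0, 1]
det(g) = -1
√|det(g)| = 1
Volume element: dV = 1 dt dx dy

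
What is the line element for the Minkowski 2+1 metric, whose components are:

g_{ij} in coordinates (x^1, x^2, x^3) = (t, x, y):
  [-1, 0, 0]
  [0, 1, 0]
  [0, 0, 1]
ds^2 = g_{ij} dx^i dx^j; only the non-zero components contribute.
ds^2 = -dt^2 + dx^2 + dy^2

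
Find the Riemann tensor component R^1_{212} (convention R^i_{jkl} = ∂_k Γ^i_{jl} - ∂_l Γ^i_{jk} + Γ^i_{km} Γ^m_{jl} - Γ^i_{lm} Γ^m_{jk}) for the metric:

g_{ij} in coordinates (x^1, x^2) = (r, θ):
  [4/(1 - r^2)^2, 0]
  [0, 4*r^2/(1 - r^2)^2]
Non-zero Christoffel symbols (Γ^k_{ij} = Γ^k_{ji}):
Γ^r_{r r} = 2*r/(1 - r^2)
Γ^r_{θ θ} = (r^3 + r)/(r^2 - 1)
Γ^θ_{r θ} = (-r^2 - 1)/(r^3 - r)
R^r_{θ r θ} = ∂_r Γ^r_{θ θ} - ∂_θ Γ^r_{θ r} + Γ^r_{r m} Γ^m_{θ θ} - Γ^r_{θ m} Γ^m_{θ r}
  = ((r^4 - 4*r^2 - 1)/(r^2 - 1)^2) - (0) + (-2*r^2*(r^2 + 1)/(r^2 - 1)^2) - (-(r^2 + 1)^2/(r^2 - 1)^2) = -4*r^2/(r^2 - 1)^2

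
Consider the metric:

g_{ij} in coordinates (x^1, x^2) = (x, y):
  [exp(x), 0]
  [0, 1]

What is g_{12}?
With x^1 = x, x^2 = y, g_{12} = g_{xy} is the row-1, column-2 entry of the matrix.
g_{12} = 0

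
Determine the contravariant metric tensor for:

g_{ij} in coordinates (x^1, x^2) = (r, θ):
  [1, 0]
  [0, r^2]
The metric is diagonal, so g^{ij} is diagonal with entries 1/g_{ii}: diag(1, 1/(r^2)).
g^{ij}:
  [1, 0]
  [0, 1/r^2]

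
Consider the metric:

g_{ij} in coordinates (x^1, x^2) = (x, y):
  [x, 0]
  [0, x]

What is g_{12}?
With x^1 = x, x^2 = y, g_{12} = g_{xy} is the row-1, column-2 entry of the matrix.
g_{12} = 0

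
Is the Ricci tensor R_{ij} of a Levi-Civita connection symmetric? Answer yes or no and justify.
R_{ij} = R^k_{ikj}; the pair symmetry R_{kilj} = R_{ljki} gives R_{ij} = R_{ji}.
Yes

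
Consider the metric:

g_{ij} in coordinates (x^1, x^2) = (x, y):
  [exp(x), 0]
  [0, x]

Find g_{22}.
With x^1 = x, x^2 = y, g_{22} = g_{yy} is the row-2, column-2 entry of the matrix.
g_{22} = x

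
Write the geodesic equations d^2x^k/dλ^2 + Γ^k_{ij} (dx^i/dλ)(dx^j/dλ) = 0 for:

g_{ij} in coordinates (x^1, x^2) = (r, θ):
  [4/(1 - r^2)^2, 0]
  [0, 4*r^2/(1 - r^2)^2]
Geodesic equation: d^2x^k/dλ^2 + Γ^k_{ij} (dx^i/dλ)(dx^j/dλ) = 0.
Non-zero Christoffel symbols:
Γ^r_{r r} = 2*r/(1 - r^2)
Γ^r_{θ θ} = (r^3 + r)/(r^2 - 1)
Γ^θ_{r θ} = (-r^2 - 1)/(r^3 - r)
Substituting (the symmetric pair Γ^k_{ij}, Γ^k_{ji} combines into a factor 2):
d^2r/dλ^2 + (2*r/(1 - r^2)) (dr/dλ)^2 + ((r^3 + r)/(r^2 - 1)) (dθ/dλ)^2 = 0
d^2θ/dλ^2 + ((-2*r^2 - 2)/(r^3 - r)) (dr/dλ)(dθ/dλ) = 0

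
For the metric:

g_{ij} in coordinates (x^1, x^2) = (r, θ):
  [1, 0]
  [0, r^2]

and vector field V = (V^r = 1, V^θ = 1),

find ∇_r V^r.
Non-zero Christoffel symbols:
Γ^r_{θ θ} = -r
Γ^θ_{r θ} = 1/r
∇_r V^r = ∂_r V^r + Γ^r_{r j} V^j
  = (0) + (0)(1) + (0)(1)
  = 0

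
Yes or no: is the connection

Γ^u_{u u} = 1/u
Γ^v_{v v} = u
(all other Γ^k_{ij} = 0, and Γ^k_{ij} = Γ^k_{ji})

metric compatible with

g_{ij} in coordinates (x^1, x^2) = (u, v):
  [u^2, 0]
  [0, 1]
Using ∇_k g_{ij} = ∂_k g_{ij} - Γ^m_{ki} g_{mj} - Γ^m_{kj} g_{im}:
∇_v g_{vv} = (0) - (u) - (u) = -2*u ≠ 0
So the connection is not metric compatible (it is not the Levi-Civita connection).
No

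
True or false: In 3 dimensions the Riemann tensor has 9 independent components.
n^2(n^2-1)/12 = 9·8/12 = 6 independent components for n = 3.
False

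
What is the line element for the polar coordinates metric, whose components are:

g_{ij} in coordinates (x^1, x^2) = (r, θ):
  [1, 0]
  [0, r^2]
ds^2 = g_{ij} dx^i dx^j; only the non-zero components contribute.
ds^2 = dr^2 + r^2 dθ^2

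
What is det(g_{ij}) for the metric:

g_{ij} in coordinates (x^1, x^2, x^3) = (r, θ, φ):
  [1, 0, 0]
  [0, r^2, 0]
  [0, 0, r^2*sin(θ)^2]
Diagonal metric: det(g) = g_{11}·g_{22}·g_{33}
= (1)·(r^2)·(r^2*sin(θ)^2)
det(g) = r^4*sin(θ)^2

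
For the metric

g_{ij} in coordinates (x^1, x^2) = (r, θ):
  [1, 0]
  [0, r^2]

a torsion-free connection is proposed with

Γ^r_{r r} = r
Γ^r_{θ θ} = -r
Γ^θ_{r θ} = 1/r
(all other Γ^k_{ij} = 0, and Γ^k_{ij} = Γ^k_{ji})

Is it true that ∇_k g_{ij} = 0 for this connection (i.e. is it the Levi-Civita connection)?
Using ∇_k g_{ij} = ∂_k g_{ij} - Γ^m_{ki} g_{mj} - Γ^m_{kj} g_{im}:
∇_r g_{rr} = (0) - (r) - (r) = -2*r ≠ 0
So the connection is not metric compatible (it is not the Levi-Civita connection).
No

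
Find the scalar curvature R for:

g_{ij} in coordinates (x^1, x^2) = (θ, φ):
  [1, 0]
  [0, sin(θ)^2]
Non-zero Christoffel symbols (Γ^k_{ij} = Γ^k_{ji}):
Γ^θ_{φ φ} = -sin(2*θ)/2
Γ^φ_{θ φ} = 1/tan(θ)
Ricci tensor (R_{ij} = R^k_{ikj}): R_{θθ} = 1, R_{θφ} = 0, R_{φφ} = sin(θ)^2
Inverse metric: g^{θθ} = 1, g^{φφ} = 1/sin(θ)^2
R = g^{ij} R_{ij} = (1)(1) + (1/sin(θ)^2)(sin(θ)^2) = 2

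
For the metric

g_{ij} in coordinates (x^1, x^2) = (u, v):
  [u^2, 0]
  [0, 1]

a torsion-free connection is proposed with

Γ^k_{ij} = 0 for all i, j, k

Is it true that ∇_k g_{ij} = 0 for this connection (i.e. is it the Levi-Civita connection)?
Using ∇_k g_{ij} = ∂_k g_{ij} - Γ^m_{ki} g_{mj} - Γ^m_{kj} g_{im}:
∇_u g_{uu} = (2*u) - (0) - (0) = 2*u ≠ 0
So the connection is not metric compatible (it is not the Levi-Civita connection).
No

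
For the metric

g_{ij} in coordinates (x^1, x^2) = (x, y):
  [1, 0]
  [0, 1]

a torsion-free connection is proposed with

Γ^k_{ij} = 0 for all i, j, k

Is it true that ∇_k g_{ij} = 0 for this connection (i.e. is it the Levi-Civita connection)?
Using ∇_k g_{ij} = ∂_k g_{ij} - Γ^m_{ki} g_{mj} - Γ^m_{kj} g_{im}:
e.g. ∇_x g_{yy} = (0) - (0) - (0) = 0
Every component ∇_k g_{ij} vanishes: the connection is metric compatible.
Yes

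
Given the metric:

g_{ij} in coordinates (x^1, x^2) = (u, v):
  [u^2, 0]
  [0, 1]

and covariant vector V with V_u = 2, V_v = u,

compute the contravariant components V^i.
Inverse metric (diagonal): g^{uu} = 1/u^2, g^{vv} = 1
V^i = g^{ij} V_j:
V^u = (1/u^2)(2) + (0)(u) = 2/u^2
V^v = (0)(2) + (1)(u) = u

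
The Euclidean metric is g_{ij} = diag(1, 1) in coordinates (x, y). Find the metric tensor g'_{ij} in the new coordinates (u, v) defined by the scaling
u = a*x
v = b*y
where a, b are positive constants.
Invert the transformation: x = u/a, y = v/b
g'_{ij} = (∂x^k/∂x'^i)(∂x^l/∂x'^j) g_{kl}; with g_{kl} = δ_{kl} this is Σ_k (∂x^k/∂x'^i)(∂x^k/∂x'^j).
Jacobian: ∂x/∂u = 1/a, ∂x/∂v = 0, ∂y/∂u = 0, ∂y/∂v = 1/b
g'_{uu} = (1/a)(1/a) + (0)(0) = 1/a^2
g'_{uv} = (1/a)(0) + (0)(1/b) = 0
g'_{vv} = (0)(0) + (1/b)(1/b) = 1/b^2
g'_{ij} = diag(1/a^2, 1/b^2)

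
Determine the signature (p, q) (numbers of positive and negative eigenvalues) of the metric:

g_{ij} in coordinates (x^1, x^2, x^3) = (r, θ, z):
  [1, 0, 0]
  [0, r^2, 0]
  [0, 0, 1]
The metric is diagonal, so its eigenvalues are the diagonal entries: 1, r^2, 1 (at a generic point, where coordinate-dependent entries are positive).
3 positive, 0 negative.
(3, 0) - Riemannian (positive definite)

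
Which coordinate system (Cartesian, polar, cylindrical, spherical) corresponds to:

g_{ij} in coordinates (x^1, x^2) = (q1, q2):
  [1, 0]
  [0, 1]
All components are constant and the metric is the identity, i.e. orthonormal rectilinear coordinates.
Cartesian (2D) coordinates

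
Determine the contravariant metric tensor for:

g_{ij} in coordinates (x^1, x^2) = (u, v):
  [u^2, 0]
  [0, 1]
The metric is diagonal, so g^{ij} is diagonal with entries 1/g_{ii}: diag(1/(u^2), 1).
g^{ij}:
  [1/u^2, 0]
  [0, 1]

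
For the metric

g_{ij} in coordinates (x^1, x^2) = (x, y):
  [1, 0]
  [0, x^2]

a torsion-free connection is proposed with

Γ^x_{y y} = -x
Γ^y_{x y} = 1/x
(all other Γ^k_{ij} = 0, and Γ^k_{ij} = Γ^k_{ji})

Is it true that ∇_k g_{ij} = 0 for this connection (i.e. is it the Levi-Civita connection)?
Using ∇_k g_{ij} = ∂_k g_{ij} - Γ^m_{ki} g_{mj} - Γ^m_{kj} g_{im}:
e.g. ∇_x g_{yy} = (2*x) - (x) - (x) = 0
Every component ∇_k g_{ij} vanishes: the connection is metric compatible.
Yes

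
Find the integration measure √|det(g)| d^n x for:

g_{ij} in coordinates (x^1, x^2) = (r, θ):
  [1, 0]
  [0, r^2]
det(g) = r^2
√|det(g)| = r
Volume element: dV = r dr dθ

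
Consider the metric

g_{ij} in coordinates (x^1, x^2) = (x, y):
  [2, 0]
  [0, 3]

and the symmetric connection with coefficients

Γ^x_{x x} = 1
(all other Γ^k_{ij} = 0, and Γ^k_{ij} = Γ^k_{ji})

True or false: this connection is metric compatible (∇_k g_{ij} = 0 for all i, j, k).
Using ∇_k g_{ij} = ∂_k g_{ij} - Γ^m_{ki} g_{mj} - Γ^m_{kj} g_{im}:
∇_x g_{xx} = (0) - (2) - (2) = -4 ≠ 0
So the connection is not metric compatible (it is not the Levi-Civita connection).
False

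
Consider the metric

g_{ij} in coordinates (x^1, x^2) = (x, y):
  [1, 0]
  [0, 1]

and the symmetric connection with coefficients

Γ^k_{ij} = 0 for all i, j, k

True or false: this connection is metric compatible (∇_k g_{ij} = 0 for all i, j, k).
Using ∇_k g_{ij} = ∂_k g_{ij} - Γ^m_{ki} g_{mj} - Γ^m_{kj} g_{im}:
e.g. ∇_x g_{yy} = (0) - (0) - (0) = 0
Every component ∇_k g_{ij} vanishes: the connection is metric compatible.
True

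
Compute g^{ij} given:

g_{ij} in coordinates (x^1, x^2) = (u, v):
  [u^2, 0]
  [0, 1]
The metric is diagonal, so g^{ij} is diagonal with entries 1/g_{ii}: diag(1/(u^2), 1).
g^{ij}:
  [1/u^2, 0]
  [0, 1]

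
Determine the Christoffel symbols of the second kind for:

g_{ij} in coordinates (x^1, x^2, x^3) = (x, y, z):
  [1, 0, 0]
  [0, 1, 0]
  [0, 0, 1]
Using Γ^k_{ij} = (1/2) g^{km} (∂_i g_{mj} + ∂_j g_{mi} - ∂_m g_{ij}); the metric is diagonal, so only the m = k term contributes.
Every metric component is constant, so all ∂_m g_{ij} = 0 and every Christoffel symbol vanishes.
All Christoffel symbols are zero.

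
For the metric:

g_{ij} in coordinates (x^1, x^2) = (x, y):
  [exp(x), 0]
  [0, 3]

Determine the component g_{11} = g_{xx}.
With x^1 = x, x^2 = y, g_{11} = g_{xx} is the row-1, column-1 entry of the matrix.
g_{11} = exp(x)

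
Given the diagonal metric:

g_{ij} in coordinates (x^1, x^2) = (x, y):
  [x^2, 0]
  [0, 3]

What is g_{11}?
With x^1 = x, x^2 = y, g_{11} = g_{xx} is the row-1, column-1 entry of the matrix.
g_{11} = x^2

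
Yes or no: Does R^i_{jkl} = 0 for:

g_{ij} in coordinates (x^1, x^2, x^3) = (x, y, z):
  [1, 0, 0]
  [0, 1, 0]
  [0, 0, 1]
All metric components are constant, so every Christoffel symbol vanishes and R^i_{jkl} = 0.
Yes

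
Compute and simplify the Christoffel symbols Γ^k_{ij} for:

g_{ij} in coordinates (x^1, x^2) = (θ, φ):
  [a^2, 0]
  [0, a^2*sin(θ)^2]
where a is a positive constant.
Using Γ^k_{ij} = (1/2) g^{km} (∂_i g_{mj} + ∂_j g_{mi} - ∂_m g_{ij}); the metric is diagonal, so only the m = k term contributes.
Non-zero symbols (using the symmetry Γ^k_{ij} = Γ^k_{ji}):
Γ^θ_{φ φ} = (1/2) g^{θθ} (∂_φ g_{θφ} + ∂_φ g_{θφ} - ∂_θ g_{φφ}) = (1/2)(1/a^2)((0) + (0) - (a^2*sin(2*θ))) = -sin(2*θ)/2
Γ^φ_{θ φ} = (1/2) g^{φφ} (∂_θ g_{φφ} + ∂_φ g_{φθ} - ∂_φ g_{θφ}) = (1/2)(1/(a^2*sin(θ)^2))((a^2*sin(2*θ)) + (0) - (0)) = 1/tan(θ)
All other Christoffel symbols are zero.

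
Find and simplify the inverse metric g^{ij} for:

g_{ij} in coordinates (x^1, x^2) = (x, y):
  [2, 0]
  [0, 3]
The metric is diagonal, so g^{ij} is diagonal with entries 1/g_{ii}: diag(1/2, 1/3).
g^{ij}:
  [1/2, 0]
  [0, 1/3]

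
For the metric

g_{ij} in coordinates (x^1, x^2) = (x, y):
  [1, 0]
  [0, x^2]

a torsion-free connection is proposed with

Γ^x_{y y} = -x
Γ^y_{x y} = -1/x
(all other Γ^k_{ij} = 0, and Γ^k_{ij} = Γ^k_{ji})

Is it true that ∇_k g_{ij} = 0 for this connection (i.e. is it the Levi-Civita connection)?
Using ∇_k g_{ij} = ∂_k g_{ij} - Γ^m_{ki} g_{mj} - Γ^m_{kj} g_{im}:
∇_y g_{xy} = (0) - (-x) - (-x) = 2*x ≠ 0
So the connection is not metric compatible (it is not the Levi-Civita connection).
No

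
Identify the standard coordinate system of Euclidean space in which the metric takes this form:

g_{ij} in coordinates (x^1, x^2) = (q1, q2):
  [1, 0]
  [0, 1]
All components are constant and the metric is the identity, i.e. orthonormal rectilinear coordinates.
Cartesian (2D) coordinates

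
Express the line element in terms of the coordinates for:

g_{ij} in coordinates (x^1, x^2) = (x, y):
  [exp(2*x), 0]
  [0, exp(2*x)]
ds^2 = g_{ij} dx^i dx^j; only the non-zero components contribute.
ds^2 = exp(2*x) dx^2 + exp(2*x) dy^2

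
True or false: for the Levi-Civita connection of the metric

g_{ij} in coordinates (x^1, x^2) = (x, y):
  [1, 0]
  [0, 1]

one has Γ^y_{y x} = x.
Γ^y_{y x} = (1/2) g^{yy} (∂_y g_{yx} + ∂_x g_{yy} - ∂_y g_{yx}) = (1/2)(1)((0) + (0) - (0)) = 0
This differs from the proposed value x.
False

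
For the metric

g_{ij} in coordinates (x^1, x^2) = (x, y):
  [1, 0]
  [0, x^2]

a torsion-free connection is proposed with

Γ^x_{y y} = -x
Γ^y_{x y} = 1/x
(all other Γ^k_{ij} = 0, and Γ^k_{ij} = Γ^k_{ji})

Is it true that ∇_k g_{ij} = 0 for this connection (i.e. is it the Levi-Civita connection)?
Using ∇_k g_{ij} = ∂_k g_{ij} - Γ^m_{ki} g_{mj} - Γ^m_{kj} g_{im}:
e.g. ∇_x g_{yy} = (2*x) - (x) - (x) = 0
Every component ∇_k g_{ij} vanishes: the connection is metric compatible.
Yes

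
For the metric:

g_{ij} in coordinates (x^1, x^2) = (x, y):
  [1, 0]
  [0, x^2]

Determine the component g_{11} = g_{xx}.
With x^1 = x, x^2 = y, g_{11} = g_{xx} is the row-1, column-1 entry of the matrix.
g_{11} = 1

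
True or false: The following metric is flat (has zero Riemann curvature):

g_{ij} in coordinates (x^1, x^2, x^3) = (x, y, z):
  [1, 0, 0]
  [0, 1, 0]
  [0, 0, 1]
All metric components are constant, so every Christoffel symbol vanishes and R^i_{jkl} = 0.
True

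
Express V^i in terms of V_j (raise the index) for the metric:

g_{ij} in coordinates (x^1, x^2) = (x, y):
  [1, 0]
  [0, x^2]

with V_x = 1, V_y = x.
Inverse metric (diagonal): g^{xx} = 1, g^{yy} = 1/x^2
V^i = g^{ij} V_j:
V^x = (1)(1) + (0)(x) = 1
V^y = (0)(1) + (1/x^2)(x) = 1/x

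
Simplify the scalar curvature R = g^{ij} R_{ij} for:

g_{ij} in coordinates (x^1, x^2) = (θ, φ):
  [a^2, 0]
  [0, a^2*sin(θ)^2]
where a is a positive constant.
Non-zero Christoffel symbols (Γ^k_{ij} = Γ^k_{ji}):
Γ^θ_{φ φ} = -sin(2*θ)/2
Γ^φ_{θ φ} = 1/tan(θ)
Ricci tensor (R_{ij} = R^k_{ikj}): R_{θθ} = 1, R_{θφ} = 0, R_{φφ} = sin(θ)^2
Inverse metric: g^{θθ} = 1/a^2, g^{φφ} = 1/(a^2*sin(θ)^2)
R = g^{ij} R_{ij} = (1/a^2)(1) + (1/(a^2*sin(θ)^2))(sin(θ)^2) = 2/a^2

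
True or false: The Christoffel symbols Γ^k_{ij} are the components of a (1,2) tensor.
Under a change of coordinates Γ picks up an inhomogeneous term ∂²x/∂x'∂x'; e.g. Γ = 0 in Cartesian coordinates but Γ^r_{θθ} = -r in polar coordinates on the same flat plane.
False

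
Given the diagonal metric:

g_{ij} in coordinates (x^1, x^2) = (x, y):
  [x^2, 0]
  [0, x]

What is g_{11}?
With x^1 = x, x^2 = y, g_{11} = g_{xx} is the row-1, column-1 entry of the matrix.
g_{11} = x^2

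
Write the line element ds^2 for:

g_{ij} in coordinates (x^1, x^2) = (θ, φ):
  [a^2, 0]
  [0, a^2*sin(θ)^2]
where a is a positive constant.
ds^2 = g_{ij} dx^i dx^j; only the non-zero components contribute.
ds^2 = a^2 dθ^2 + a^2*sin(θ)^2 dφ^2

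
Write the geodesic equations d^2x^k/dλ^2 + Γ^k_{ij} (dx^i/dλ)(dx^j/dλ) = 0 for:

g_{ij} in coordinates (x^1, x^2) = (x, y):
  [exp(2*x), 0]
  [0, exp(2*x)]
Geodesic equation: d^2x^k/dλ^2 + Γ^k_{ij} (dx^i/dλ)(dx^j/dλ) = 0.
Non-zero Christoffel symbols:
Γ^x_{x x} = 1
Γ^x_{y y} = -1
Γ^y_{x y} = 1
Substituting (the symmetric pair Γ^k_{ij}, Γ^k_{ji} combines into a factor 2):
d^2x/dλ^2 + (dx/dλ)^2 - (dy/dλ)^2 = 0
d^2y/dλ^2 + 2 (dx/dλ)(dy/dλ) = 0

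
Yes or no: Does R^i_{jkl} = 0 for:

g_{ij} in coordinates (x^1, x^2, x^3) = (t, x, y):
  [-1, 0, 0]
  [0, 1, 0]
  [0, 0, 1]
All metric components are constant, so every Christoffel symbol vanishes and R^i_{jkl} = 0.
Yes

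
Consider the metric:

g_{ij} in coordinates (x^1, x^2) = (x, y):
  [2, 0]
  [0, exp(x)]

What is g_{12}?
With x^1 = x, x^2 = y, g_{12} = g_{xy} is the row-1, column-2 entry of the matrix.
g_{12} = 0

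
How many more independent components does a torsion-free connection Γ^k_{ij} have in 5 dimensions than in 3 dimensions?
Independent components in n dimensions: n × n(n+1)/2 = n^2(n+1)/2.
5D: 5 × 15 = 75
3D: 3 × 6 = 18
Difference = 75 - 18 = 57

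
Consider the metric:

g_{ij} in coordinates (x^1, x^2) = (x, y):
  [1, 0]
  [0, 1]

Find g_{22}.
With x^1 = x, x^2 = y, g_{22} = g_{yy} is the row-2, column-2 entry of the matrix.
g_{22} = 1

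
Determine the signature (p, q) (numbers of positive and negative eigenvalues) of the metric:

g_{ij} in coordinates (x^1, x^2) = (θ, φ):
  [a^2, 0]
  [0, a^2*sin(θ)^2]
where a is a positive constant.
The metric is diagonal, so its eigenvalues are the diagonal entries: a^2, a^2*sin(θ)^2 (at a generic point, where coordinate-dependent entries are positive).
2 positive, 0 negative.
(2, 0) - Riemannian (positive definite)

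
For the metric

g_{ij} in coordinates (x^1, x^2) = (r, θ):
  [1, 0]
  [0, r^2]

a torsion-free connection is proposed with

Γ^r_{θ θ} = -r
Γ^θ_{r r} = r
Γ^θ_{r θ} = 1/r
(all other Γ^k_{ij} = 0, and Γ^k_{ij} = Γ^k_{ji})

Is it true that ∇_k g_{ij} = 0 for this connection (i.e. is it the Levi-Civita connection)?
Using ∇_k g_{ij} = ∂_k g_{ij} - Γ^m_{ki} g_{mj} - Γ^m_{kj} g_{im}:
∇_r g_{rθ} = (0) - (r^3) - (0) = -r^3 ≠ 0
So the connection is not metric compatible (it is not the Levi-Civita connection).
No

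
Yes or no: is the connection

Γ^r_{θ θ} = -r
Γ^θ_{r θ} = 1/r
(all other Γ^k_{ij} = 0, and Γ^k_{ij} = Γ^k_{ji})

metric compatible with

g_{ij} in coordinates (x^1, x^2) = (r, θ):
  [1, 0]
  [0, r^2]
Using ∇_k g_{ij} = ∂_k g_{ij} - Γ^m_{ki} g_{mj} - Γ^m_{kj} g_{im}:
e.g. ∇_r g_{θθ} = (2*r) - (r) - (r) = 0
Every component ∇_k g_{ij} vanishes: the connection is metric compatible.
Yes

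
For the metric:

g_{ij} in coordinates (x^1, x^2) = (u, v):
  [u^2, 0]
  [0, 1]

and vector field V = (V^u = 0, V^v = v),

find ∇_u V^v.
Non-zero Christoffel symbols:
Γ^u_{u u} = 1/u
∇_u V^v = ∂_u V^v + Γ^v_{u j} V^j
  = (0) + (0)(0) + (0)(v)
  = 0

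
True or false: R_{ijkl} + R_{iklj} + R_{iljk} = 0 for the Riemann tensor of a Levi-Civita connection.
This is the first (algebraic) Bianchi identity.
True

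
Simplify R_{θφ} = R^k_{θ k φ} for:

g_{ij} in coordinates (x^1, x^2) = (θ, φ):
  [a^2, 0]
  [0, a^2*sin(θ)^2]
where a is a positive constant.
Non-zero Christoffel symbols (Γ^k_{ij} = Γ^k_{ji}):
Γ^θ_{φ φ} = -sin(2*θ)/2
Γ^φ_{θ φ} = 1/tan(θ)
R^θ_{θ θ φ} = 0 (a repeated index in an antisymmetric pair)
R^φ_{θ φ φ} = 0 (a repeated index in an antisymmetric pair)
R_{θφ} = R^θ_{θ θ φ} + R^φ_{θ φ φ} = (0) + (0) = 0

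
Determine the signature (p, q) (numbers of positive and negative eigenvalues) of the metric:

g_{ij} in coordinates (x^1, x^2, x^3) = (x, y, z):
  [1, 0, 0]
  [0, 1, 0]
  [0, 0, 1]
The metric is diagonal, so its eigenvalues are the diagonal entries: 1, 1, 1 (at a generic point, where coordinate-dependent entries are positive).
3 positive, 0 negative.
(3, 0) - Riemannian (positive definite)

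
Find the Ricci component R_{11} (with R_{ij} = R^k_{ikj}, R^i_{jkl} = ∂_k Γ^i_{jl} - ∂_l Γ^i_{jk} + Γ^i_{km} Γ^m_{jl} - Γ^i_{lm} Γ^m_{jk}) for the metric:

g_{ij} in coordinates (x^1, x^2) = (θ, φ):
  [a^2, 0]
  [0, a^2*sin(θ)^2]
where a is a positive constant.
Non-zero Christoffel symbols (Γ^k_{ij} = Γ^k_{ji}):
Γ^θ_{φ φ} = -sin(2*θ)/2
Γ^φ_{θ φ} = 1/tan(θ)
R^θ_{θ θ θ} = 0 (a repeated index in an antisymmetric pair)
R^φ_{θ φ θ} = ∂_φ Γ^φ_{θ θ} - ∂_θ Γ^φ_{θ φ} + Γ^φ_{φ m} Γ^m_{θ θ} - Γ^φ_{θ m} Γ^m_{θ φ}
  = (0) - (-1/sin(θ)^2) + (0) - (1/tan(θ)^2) = 1
R_{θθ} = R^θ_{θ θ θ} + R^φ_{θ φ θ} = (0) + (1) = 1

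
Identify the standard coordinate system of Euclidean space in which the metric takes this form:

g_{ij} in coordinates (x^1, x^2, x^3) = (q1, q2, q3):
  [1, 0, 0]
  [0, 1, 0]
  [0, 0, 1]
All components are constant and the metric is the identity, i.e. orthonormal rectilinear coordinates.
Cartesian (3D) coordinates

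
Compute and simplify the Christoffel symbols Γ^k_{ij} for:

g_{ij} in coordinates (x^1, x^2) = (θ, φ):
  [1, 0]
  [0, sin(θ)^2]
Using Γ^k_{ij} = (1/2) g^{km} (∂_i g_{mj} + ∂_j g_{mi} - ∂_m g_{ij}); the metric is diagonal, so only the m = k term contributes.
Non-zero symbols (using the symmetry Γ^k_{ij} = Γ^k_{ji}):
Γ^θ_{φ φ} = (1/2) g^{θθ} (∂_φ g_{θφ} + ∂_φ g_{θφ} - ∂_θ g_{φφ}) = (1/2)(1)((0) + (0) - (sin(2*θ))) = -sin(2*θ)/2
Γ^φ_{θ φ} = (1/2) g^{φφ} (∂_θ g_{φφ} + ∂_φ g_{φθ} - ∂_φ g_{θφ}) = (1/2)(1/sin(θ)^2)((sin(2*θ)) + (0) - (0)) = 1/tan(θ)
All other Christoffel symbols are zero.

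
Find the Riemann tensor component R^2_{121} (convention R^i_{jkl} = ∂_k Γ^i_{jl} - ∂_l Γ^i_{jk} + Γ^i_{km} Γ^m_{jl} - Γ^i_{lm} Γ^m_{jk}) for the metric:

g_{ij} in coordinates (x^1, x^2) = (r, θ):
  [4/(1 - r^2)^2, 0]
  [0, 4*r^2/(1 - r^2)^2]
Non-zero Christoffel symbols (Γ^k_{ij} = Γ^k_{ji}):
Γ^r_{r r} = 2*r/(1 - r^2)
Γ^r_{θ θ} = (r^3 + r)/(r^2 - 1)
Γ^θ_{r θ} = (-r^2 - 1)/(r^3 - r)
R^θ_{r θ r} = ∂_θ Γ^θ_{r r} - ∂_r Γ^θ_{r θ} + Γ^θ_{θ m} Γ^m_{r r} - Γ^θ_{r m} Γ^m_{r θ}
  = (0) - ((r^4 + 4*r^2 - 1)/(r^3 - r)^2) + (2*(r^2 + 1)/(r^2 - 1)^2) - ((r^2 + 1)^2/(r^3 - r)^2) = -4/(r^2 - 1)^2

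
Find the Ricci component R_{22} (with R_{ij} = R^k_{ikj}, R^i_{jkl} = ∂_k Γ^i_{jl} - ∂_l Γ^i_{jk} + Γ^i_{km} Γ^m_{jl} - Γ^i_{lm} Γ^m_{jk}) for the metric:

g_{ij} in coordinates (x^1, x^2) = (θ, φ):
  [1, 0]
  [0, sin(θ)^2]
Non-zero Christoffel symbols (Γ^k_{ij} = Γ^k_{ji}):
Γ^θ_{φ φ} = -sin(2*θ)/2
Γ^φ_{θ φ} = 1/tan(θ)
R^θ_{φ θ φ} = ∂_θ Γ^θ_{φ φ} - ∂_φ Γ^θ_{φ θ} + Γ^θ_{θ m} Γ^m_{φ φ} - Γ^θ_{φ m} Γ^m_{φ θ}
  = (-cos(2*θ)) - (0) + (0) - (-cos(θ)^2) = sin(θ)^2
R^φ_{φ φ φ} = 0 (a repeated index in an antisymmetric pair)
R_{φφ} = R^θ_{φ θ φ} + R^φ_{φ φ φ} = (sin(θ)^2) + (0) = sin(θ)^2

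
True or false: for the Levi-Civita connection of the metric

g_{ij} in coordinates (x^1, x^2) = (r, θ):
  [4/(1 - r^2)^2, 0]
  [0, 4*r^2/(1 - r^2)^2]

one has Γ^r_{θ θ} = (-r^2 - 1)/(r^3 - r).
Γ^r_{θ θ} = (1/2) g^{rr} (∂_θ g_{rθ} + ∂_θ g_{rθ} - ∂_r g_{θθ}) = (1/2)((1 - r^2)^2/4)((0) + (0) - (-8*(r^3 + r)/(r^2 - 1)^3)) = (r^3 + r)/(r^2 - 1)
This differs from the proposed value (-r^2 - 1)/(r^3 - r).
False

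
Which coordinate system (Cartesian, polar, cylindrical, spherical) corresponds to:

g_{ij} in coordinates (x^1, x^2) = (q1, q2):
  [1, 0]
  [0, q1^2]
The line element ds^2 = dq1^2 + q1^2 dq2^2 is dr^2 + r^2 dθ^2 with q1 = r, q2 = θ.
polar coordinates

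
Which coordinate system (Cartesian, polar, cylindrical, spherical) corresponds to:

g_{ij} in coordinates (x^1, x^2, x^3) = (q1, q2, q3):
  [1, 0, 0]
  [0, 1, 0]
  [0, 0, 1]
All components are constant and the metric is the identity, i.e. orthonormal rectilinear coordinates.
Cartesian (3D) coordinates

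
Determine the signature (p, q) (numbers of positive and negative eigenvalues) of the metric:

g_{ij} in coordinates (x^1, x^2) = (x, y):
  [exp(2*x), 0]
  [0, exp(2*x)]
The metric is diagonal, so its eigenvalues are the diagonal entries: exp(2*x), exp(2*x) (at a generic point, where coordinate-dependent entries are positive).
2 positive, 0 negative.
(2, 0) - Riemannian (positive definite)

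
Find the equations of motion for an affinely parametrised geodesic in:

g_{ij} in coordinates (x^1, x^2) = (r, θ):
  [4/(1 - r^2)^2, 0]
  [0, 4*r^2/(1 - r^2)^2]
Geodesic equation: d^2x^k/dλ^2 + Γ^k_{ij} (dx^i/dλ)(dx^j/dλ) = 0.
Non-zero Christoffel symbols:
Γ^r_{r r} = 2*r/(1 - r^2)
Γ^r_{θ θ} = (r^3 + r)/(r^2 - 1)
Γ^θ_{r θ} = (-r^2 - 1)/(r^3 - r)
Substituting (the symmetric pair Γ^k_{ij}, Γ^k_{ji} combines into a factor 2):
d^2r/dλ^2 + (2*r/(1 - r^2)) (dr/dλ)^2 + ((r^3 + r)/(r^2 - 1)) (dθ/dλ)^2 = 0
d^2θ/dλ^2 + ((-2*r^2 - 2)/(r^3 - r)) (dr/dλ)(dθ/dλ) = 0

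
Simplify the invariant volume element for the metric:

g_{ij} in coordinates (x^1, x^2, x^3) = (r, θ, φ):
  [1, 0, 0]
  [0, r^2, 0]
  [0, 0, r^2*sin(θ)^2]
det(g) = r^4*sin(θ)^2
√|det(g)| = r^2*sin(θ) (taking 0 < θ < π so that |sin(θ)| = sin(θ))
Volume element: dV = r^2*sin(θ) dr dθ dφ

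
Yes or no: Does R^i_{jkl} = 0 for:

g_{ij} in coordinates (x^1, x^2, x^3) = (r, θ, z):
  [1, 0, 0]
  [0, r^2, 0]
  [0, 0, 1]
Non-zero Christoffel symbols:
Γ^r_{θ θ} = -r
Γ^θ_{r θ} = 1/r
Ricci tensor: R_{rr} = 0, R_{rθ} = 0, R_{rz} = 0, R_{θθ} = 0, R_{θz} = 0, R_{zz} = 0
All R_{ij} vanish; in 3 dimensions the Riemann tensor is fully determined by the Ricci tensor, so R^i_{jkl} = 0: the metric is flat (curvilinear coordinates on flat space).
Yes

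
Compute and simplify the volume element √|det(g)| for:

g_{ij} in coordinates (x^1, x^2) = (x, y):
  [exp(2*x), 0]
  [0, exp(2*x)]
det(g) = exp(4*x)
√|det(g)| = exp(2*x)
Volume element: dV = exp(2*x) dx dy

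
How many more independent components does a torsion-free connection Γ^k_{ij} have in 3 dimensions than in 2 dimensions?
Independent components in n dimensions: n × n(n+1)/2 = n^2(n+1)/2.
3D: 3 × 6 = 18
2D: 2 × 3 = 6
Difference = 18 - 6 = 12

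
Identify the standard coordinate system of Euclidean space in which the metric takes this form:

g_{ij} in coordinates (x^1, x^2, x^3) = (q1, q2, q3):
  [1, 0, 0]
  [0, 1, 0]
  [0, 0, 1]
All components are constant and the metric is the identity, i.e. orthonormal rectilinear coordinates.
Cartesian (3D) coordinates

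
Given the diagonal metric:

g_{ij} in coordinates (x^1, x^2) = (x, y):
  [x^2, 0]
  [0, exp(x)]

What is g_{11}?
With x^1 = x, x^2 = y, g_{11} = g_{xx} is the row-1, column-1 entry of the matrix.
g_{11} = x^2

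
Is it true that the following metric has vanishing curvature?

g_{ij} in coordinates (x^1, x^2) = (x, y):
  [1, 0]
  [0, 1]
All metric components are constant, so every Christoffel symbol vanishes and R^i_{jkl} = 0.
Yes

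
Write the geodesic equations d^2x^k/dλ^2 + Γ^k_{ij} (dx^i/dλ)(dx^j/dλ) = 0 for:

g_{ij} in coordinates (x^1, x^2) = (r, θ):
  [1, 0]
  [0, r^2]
Geodesic equation: d^2x^k/dλ^2 + Γ^k_{ij} (dx^i/dλ)(dx^j/dλ) = 0.
Non-zero Christoffel symbols:
Γ^r_{θ θ} = -r
Γ^θ_{r θ} = 1/r
Substituting (the symmetric pair Γ^k_{ij}, Γ^k_{ji} combines into a factor 2):
d^2r/dλ^2 - r (dθ/dλ)^2 = 0
d^2θ/dλ^2 + (2/r) (dr/dλ)(dθ/dλ) = 0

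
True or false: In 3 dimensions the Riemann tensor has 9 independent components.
n^2(n^2-1)/12 = 9·8/12 = 6 independent components for n = 3.
False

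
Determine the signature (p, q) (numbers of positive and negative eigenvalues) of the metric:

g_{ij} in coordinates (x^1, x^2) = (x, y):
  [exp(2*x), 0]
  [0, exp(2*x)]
The metric is diagonal, so its eigenvalues are the diagonal entries: exp(2*x), exp(2*x) (at a generic point, where coordinate-dependent entries are positive).
2 positive, 0 negative.
(2, 0) - Riemannian (positive definite)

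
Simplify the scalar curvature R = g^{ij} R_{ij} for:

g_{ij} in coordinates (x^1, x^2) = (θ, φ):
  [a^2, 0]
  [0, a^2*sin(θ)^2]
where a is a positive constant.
Non-zero Christoffel symbols (Γ^k_{ij} = Γ^k_{ji}):
Γ^θ_{φ φ} = -sin(2*θ)/2
Γ^φ_{θ φ} = 1/tan(θ)
Ricci tensor (R_{ij} = R^k_{ikj}): R_{θθ} = 1, R_{θφ} = 0, R_{φφ} = sin(θ)^2
Inverse metric: g^{θθ} = 1/a^2, g^{φφ} = 1/(a^2*sin(θ)^2)
R = g^{ij} R_{ij} = (1/a^2)(1) + (1/(a^2*sin(θ)^2))(sin(θ)^2) = 2/a^2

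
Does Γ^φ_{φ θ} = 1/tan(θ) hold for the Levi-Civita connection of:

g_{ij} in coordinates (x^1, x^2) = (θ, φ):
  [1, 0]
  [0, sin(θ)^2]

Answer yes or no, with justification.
Γ^φ_{φ θ} = (1/2) g^{φφ} (∂_φ g_{φθ} + ∂_θ g_{φφ} - ∂_φ g_{φθ}) = (1/2)(1/sin(θ)^2)((0) + (sin(2*θ)) - (0)) = 1/tan(θ)
This equals the proposed value 1/tan(θ).
Yes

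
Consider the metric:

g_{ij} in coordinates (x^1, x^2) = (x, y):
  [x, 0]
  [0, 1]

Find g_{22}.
With x^1 = x, x^2 = y, g_{22} = g_{yy} is the row-2, column-2 entry of the matrix.
g_{22} = 1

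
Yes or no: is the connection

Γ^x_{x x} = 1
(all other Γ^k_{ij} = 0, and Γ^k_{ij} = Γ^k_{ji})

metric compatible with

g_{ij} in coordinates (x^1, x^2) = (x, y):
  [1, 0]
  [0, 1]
Using ∇_k g_{ij} = ∂_k g_{ij} - Γ^m_{ki} g_{mj} - Γ^m_{kj} g_{im}:
∇_x g_{xx} = (0) - (1) - (1) = -2 ≠ 0
So the connection is not metric compatible (it is not the Levi-Civita connection).
No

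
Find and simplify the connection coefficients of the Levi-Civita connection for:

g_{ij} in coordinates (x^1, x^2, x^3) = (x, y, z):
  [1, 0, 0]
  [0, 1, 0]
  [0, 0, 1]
Using Γ^k_{ij} = (1/2) g^{km} (∂_i g_{mj} + ∂_j g_{mi} - ∂_m g_{ij}); the metric is diagonal, so only the m = k term contributes.
Every metric component is constant, so all ∂_m g_{ij} = 0 and every Christoffel symbol vanishes.
All Christoffel symbols are zero.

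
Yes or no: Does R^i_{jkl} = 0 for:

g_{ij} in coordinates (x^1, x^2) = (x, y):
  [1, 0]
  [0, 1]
All metric components are constant, so every Christoffel symbol vanishes and R^i_{jkl} = 0.
Yes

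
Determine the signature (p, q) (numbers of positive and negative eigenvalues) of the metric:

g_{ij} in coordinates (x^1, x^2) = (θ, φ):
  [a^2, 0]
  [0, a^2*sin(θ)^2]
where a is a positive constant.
The metric is diagonal, so its eigenvalues are the diagonal entries: a^2, a^2*sin(θ)^2 (at a generic point, where coordinate-dependent entries are positive).
2 positive, 0 negative.
(2, 0) - Riemannian (positive definite)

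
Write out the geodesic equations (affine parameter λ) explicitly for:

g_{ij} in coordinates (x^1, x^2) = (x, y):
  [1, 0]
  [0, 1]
Geodesic equation: d^2x^k/dλ^2 + Γ^k_{ij} (dx^i/dλ)(dx^j/dλ) = 0.
All Christoffel symbols vanish, so the geodesics are straight lines:
d^2x/dλ^2 = 0
d^2y/dλ^2 = 0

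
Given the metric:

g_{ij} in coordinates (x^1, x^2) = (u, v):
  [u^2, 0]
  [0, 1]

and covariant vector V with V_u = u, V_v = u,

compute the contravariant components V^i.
Inverse metric (diagonal): g^{uu} = 1/u^2, g^{vv} = 1
V^i = g^{ij} V_j:
V^u = (1/u^2)(u) + (0)(u) = 1/u
V^v = (0)(u) + (1)(u) = u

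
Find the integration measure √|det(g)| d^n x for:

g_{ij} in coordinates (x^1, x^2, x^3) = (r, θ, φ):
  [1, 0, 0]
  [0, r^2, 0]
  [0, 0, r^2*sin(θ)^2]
det(g) = r^4*sin(θ)^2
√|det(g)| = r^2*sin(θ) (taking 0 < θ < π so that |sin(θ)| = sin(θ))
Volume element: dV = r^2*sin(θ) dr dθ dφ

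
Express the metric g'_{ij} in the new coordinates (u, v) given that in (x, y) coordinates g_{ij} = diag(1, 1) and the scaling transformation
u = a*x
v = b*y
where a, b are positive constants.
Invert the transformation: x = u/a, y = v/b
g'_{ij} = (∂x^k/∂x'^i)(∂x^l/∂x'^j) g_{kl}; with g_{kl} = δ_{kl} this is Σ_k (∂x^k/∂x'^i)(∂x^k/∂x'^j).
Jacobian: ∂x/∂u = 1/a, ∂x/∂v = 0, ∂y/∂u = 0, ∂y/∂v = 1/b
g'_{uu} = (1/a)(1/a) + (0)(0) = 1/a^2
g'_{uv} = (1/a)(0) + (0)(1/b) = 0
g'_{vv} = (0)(0) + (1/b)(1/b) = 1/b^2
g'_{ij} = diag(1/a^2, 1/b^2)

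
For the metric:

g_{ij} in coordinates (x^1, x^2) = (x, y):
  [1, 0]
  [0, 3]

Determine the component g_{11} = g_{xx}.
With x^1 = x, x^2 = y, g_{11} = g_{xx} is the row-1, column-1 entry of the matrix.
g_{11} = 1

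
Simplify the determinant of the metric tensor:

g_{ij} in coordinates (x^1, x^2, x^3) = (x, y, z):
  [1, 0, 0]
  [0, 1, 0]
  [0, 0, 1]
Diagonal metric: det(g) = g_{11}·g_{22}·g_{33}
= (1)·(1)·(1)
det(g) = 1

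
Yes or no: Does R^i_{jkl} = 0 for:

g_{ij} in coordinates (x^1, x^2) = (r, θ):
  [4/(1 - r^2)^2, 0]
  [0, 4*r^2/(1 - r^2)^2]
Non-zero Christoffel symbols:
Γ^r_{r r} = 2*r/(1 - r^2)
Γ^r_{θ θ} = (r^3 + r)/(r^2 - 1)
Γ^θ_{r θ} = (-r^2 - 1)/(r^3 - r)
Ricci tensor: R_{rr} = -4/(r^2 - 1)^2, R_{rθ} = 0, R_{θθ} = -4*r^2/(r^2 - 1)^2
The Ricci tensor is non-zero, so the Riemann tensor is non-zero: not flat.
No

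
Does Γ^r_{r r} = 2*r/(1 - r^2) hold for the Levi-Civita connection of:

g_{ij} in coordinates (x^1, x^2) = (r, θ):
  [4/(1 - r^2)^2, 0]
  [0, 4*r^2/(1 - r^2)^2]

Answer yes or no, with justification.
Γ^r_{r r} = (1/2) g^{rr} (∂_r g_{rr} + ∂_r g_{rr} - ∂_r g_{rr}) = (1/2)((1 - r^2)^2/4)((16*r/(1 - r^2)^3) + (16*r/(1 - r^2)^3) - (16*r/(1 - r^2)^3)) = 2*r/(1 - r^2)
This equals the proposed value 2*r/(1 - r^2).
Yes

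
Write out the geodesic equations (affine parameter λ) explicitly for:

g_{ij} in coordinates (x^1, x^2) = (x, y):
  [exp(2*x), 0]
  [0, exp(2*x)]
Geodesic equation: d^2x^k/dλ^2 + Γ^k_{ij} (dx^i/dλ)(dx^j/dλ) = 0.
Non-zero Christoffel symbols:
Γ^x_{x x} = 1
Γ^x_{y y} = -1
Γ^y_{x y} = 1
Substituting (the symmetric pair Γ^k_{ij}, Γ^k_{ji} combines into a factor 2):
d^2x/dλ^2 + (dx/dλ)^2 - (dy/dλ)^2 = 0
d^2y/dλ^2 + 2 (dx/dλ)(dy/dλ) = 0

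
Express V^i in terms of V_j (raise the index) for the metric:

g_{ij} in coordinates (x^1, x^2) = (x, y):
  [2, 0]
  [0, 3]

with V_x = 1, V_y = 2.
Inverse metric (diagonal): g^{xx} = 1/2, g^{yy} = 1/3
V^i = g^{ij} V_j:
V^x = (1/2)(1) + (0)(2) = 1/2
V^y = (0)(1) + (1/3)(2) = 2/3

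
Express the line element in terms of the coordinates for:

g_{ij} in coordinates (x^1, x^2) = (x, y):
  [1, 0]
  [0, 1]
ds^2 = g_{ij} dx^i dx^j; only the non-zero components contribute.
ds^2 = dx^2 + dy^2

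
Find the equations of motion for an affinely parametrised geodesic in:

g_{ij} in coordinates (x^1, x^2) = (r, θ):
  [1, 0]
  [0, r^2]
Geodesic equation: d^2x^k/dλ^2 + Γ^k_{ij} (dx^i/dλ)(dx^j/dλ) = 0.
Non-zero Christoffel symbols:
Γ^r_{θ θ} = -r
Γ^θ_{r θ} = 1/r
Substituting (the symmetric pair Γ^k_{ij}, Γ^k_{ji} combines into a factor 2):
d^2r/dλ^2 - r (dθ/dλ)^2 = 0
d^2θ/dλ^2 + (2/r) (dr/dλ)(dθ/dλ) = 0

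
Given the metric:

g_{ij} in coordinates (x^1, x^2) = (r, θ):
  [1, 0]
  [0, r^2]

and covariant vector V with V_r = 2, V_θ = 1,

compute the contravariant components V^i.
Inverse metric (diagonal): g^{rr} = 1, g^{θθ} = 1/r^2
V^i = g^{ij} V_j:
V^r = (1)(2) + (0)(1) = 2
V^θ = (0)(2) + (1/r^2)(1) = 1/r^2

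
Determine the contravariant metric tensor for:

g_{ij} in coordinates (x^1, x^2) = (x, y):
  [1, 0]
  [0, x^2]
The metric is diagonal, so g^{ij} is diagonal with entries 1/g_{ii}: diag(1, 1/(x^2)).
g^{ij}:
  [1, 0]
  [0, 1/x^2]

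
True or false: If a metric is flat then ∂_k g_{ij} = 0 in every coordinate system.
Flatness means R^i_{jkl} = 0; the components can still vary, e.g. the flat plane in polar coordinates has g_{θθ} = r^2.
False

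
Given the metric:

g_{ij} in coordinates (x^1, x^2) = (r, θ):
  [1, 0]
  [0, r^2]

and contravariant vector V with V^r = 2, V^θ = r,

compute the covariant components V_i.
V_i = g_{ij} V^j:
V_r = (1)(2) + (0)(r) = 2
V_θ = (0)(2) + (r^2)(r) = r^3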